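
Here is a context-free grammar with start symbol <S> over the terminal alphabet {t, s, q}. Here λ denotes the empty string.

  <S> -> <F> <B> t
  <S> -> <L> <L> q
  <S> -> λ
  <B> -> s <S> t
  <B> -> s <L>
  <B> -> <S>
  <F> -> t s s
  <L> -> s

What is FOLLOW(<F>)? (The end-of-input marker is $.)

{s, t}

FIRST(<F>) = {t}
FIRST(<L>) = {s}
FIRST(<S>) = {λ, s, t}  (via <F> <B> t, <L> <L> q)
FIRST(<B>) = {λ, s, t}  (via <S>)
FOLLOW(<S>) includes $ since <S> is the start symbol.
FOLLOW(<B>): in <S>-><F> <B> t, <B> is followed by t with FIRST {t}. Thus FOLLOW(<B>) = {t}.
FOLLOW(<S>): in <B>->s <S> t, <S> is followed by t with FIRST {t}; in <B>-><S>, the suffix after <S> is empty, so FOLLOW(<S>) ⊇ FOLLOW(<B>) = {t}. Thus FOLLOW(<S>) = {$, t}.
FOLLOW(<F>): in <S>-><F> <B> t, <F> is followed by <B> t with FIRST {s, t}. Thus FOLLOW(<F>) = {s, t}.
FOLLOW(<L>): in <S>-><L> <L> q (occurrence 1), <L> is followed by <L> q with FIRST {s}; in <S>-><L> <L> q (occurrence 2), <L> is followed by q with FIRST {q}; in <B>->s <L>, the suffix after <L> is empty, so FOLLOW(<L>) ⊇ FOLLOW(<B>) = {t}. Thus FOLLOW(<L>) = {q, s, t}.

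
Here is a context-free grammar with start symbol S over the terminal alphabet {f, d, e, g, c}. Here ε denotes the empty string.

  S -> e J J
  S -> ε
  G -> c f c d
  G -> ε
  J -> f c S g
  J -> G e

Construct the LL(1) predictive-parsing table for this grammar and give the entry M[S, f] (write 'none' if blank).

FIRST(S): from S->e J J we get {e}; from S->ε we get {ε}. So FIRST(S) = {ε, e}.
FIRST(G): from G->c f c d we get {c}; from G->ε we get {ε}. So FIRST(G) = {ε, c}.
FIRST(J): from J->f c S g we get {f}; from J->G e we get {c, e}. So FIRST(J) = {c, e, f}.
FOLLOW(S) includes $ since S is the start symbol.
FOLLOW(S): in J->f c S g, S is followed by g with FIRST {g}. Thus FOLLOW(S) = {$, g}.
For S -> e J J: FIRST(e J J) = {e}, so it goes in M[S, t] for t ∈ {e}.
For S -> ε: FIRST(ε) = {ε}, so it goes in M[S, t] for t ∈ {}; since ε ∈ FIRST, also for every t ∈ FOLLOW(S) = {$, g}.
None of these place a production in M[S, f].

none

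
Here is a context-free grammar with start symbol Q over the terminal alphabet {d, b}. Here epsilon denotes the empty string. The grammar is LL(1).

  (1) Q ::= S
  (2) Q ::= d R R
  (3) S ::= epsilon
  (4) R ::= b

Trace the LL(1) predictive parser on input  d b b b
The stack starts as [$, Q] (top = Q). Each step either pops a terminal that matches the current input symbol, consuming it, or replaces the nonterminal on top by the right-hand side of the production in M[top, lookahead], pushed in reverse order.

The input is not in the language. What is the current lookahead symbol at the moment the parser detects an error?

     Stack    Input      Action
  1  $ Q      d b b b $  expand Q ::= d R R
  2  $ R R d  d b b b $  match d
  3  $ R R    b b b $    expand R ::= b
  4  $ R b    b b b $    match b
  5  $ R      b b $      expand R ::= b
  6  $ b      b b $      match b
  7  $        b $        error: stack empty but input remains

b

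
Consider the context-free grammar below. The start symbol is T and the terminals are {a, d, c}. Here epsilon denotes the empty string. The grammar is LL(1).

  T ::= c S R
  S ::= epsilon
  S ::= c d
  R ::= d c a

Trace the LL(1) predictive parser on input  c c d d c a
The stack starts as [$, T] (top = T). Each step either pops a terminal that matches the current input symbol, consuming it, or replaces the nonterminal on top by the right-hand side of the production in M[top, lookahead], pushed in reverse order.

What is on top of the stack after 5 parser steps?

R

     Stack    Input          Action
  1  $ T      c c d d c a $  expand T ::= c S R
  2  $ R S c  c c d d c a $  match c
  3  $ R S    c d d c a $    expand S ::= c d
  4  $ R d c  c d d c a $    match c
  5  $ R d    d d c a $      match d
Stack after step 5: $ R (top = R).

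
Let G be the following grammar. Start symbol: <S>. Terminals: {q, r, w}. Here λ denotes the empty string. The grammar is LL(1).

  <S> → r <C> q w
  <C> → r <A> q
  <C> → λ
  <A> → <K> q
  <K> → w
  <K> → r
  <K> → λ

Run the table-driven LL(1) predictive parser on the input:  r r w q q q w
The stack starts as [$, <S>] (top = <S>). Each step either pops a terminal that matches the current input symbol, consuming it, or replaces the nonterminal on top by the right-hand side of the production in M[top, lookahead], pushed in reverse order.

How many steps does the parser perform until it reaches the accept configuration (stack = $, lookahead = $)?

11

      Stack          Input            Action
   1  $ <S>          r r w q q q w $  expand <S> → r <C> q w
   2  $ w q <C> r    r r w q q q w $  match r
   3  $ w q <C>      r w q q q w $    expand <C> → r <A> q
   4  $ w q q <A> r  r w q q q w $    match r
   5  $ w q q <A>    w q q q w $      expand <A> → <K> q
   6  $ w q q q <K>  w q q q w $      expand <K> → w
   7  $ w q q q w    w q q q w $      match w
   8  $ w q q q      q q q w $        match q
   9  $ w q q        q q w $          match q
  10  $ w q          q w $            match q
  11  $ w            w $              match w
Accept reached after 11 steps.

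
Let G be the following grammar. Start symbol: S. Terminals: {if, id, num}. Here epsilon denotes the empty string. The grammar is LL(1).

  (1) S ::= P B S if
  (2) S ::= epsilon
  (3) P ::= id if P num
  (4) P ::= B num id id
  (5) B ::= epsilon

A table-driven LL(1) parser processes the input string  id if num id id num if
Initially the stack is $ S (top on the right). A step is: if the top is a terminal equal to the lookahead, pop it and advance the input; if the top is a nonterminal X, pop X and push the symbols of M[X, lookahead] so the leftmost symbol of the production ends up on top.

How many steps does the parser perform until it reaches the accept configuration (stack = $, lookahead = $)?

      Stack                     Input                     Action
   1  $ S                       id if num id id num if $  expand S ::= P B S if
   2  $ if S B P                id if num id id num if $  expand P ::= id if P num
   3  $ if S B num P if id      id if num id id num if $  match id
   4  $ if S B num P if         if num id id num if $     match if
   5  $ if S B num P            num id id num if $        expand P ::= B num id id
   6  $ if S B num id id num B  num id id num if $        expand B ::= epsilon
   7  $ if S B num id id num    num id id num if $        match num
   8  $ if S B num id id        id id num if $            match id
   9  $ if S B num id           id num if $               match id
  10  $ if S B num              num if $                  match num
  11  $ if S B                  if $                      expand B ::= epsilon
  12  $ if S                    if $                      expand S ::= epsilon
  13  $ if                      if $                      match if
Accept reached after 13 steps.

13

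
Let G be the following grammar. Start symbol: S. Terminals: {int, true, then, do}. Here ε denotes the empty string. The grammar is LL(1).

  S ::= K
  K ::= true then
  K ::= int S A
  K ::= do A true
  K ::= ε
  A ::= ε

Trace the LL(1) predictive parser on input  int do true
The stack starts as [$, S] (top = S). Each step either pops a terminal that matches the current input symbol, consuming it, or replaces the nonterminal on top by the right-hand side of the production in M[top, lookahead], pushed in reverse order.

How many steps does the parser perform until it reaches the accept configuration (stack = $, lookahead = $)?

9

step 1: stack=$ S  input=int do true $  — expand S ::= K
step 2: stack=$ K  input=int do true $  — expand K ::= int S A
step 3: stack=$ A S int  input=int do true $  — match int
step 4: stack=$ A S  input=do true $  — expand S ::= K
step 5: stack=$ A K  input=do true $  — expand K ::= do A true
step 6: stack=$ A true A do  input=do true $  — match do
step 7: stack=$ A true A  input=true $  — expand A ::= ε
step 8: stack=$ A true  input=true $  — match true
step 9: stack=$ A  input=$  — expand A ::= ε
Accept reached after 9 steps.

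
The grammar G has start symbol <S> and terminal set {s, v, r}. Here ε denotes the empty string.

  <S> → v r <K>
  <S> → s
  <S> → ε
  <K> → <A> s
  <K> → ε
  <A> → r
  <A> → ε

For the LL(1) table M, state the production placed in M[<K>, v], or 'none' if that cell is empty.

FIRST(<S>) = {ε, s, v}
FIRST(<A>) = {ε, r}
FIRST(<K>) = {ε, r, s}  (via <A> s)
FOLLOW(<S>) includes $ since <S> is the start symbol.
FOLLOW(<S>): <S> appears on no right-hand side. Thus FOLLOW(<S>) = {$}.
FOLLOW(<K>): in <S>→v r <K>, the suffix after <K> is empty, so FOLLOW(<K>) ⊇ FOLLOW(<S>) = {$}. Thus FOLLOW(<K>) = {$}.
For <K> → <A> s: FIRST(<A> s) = {r, s}, so it goes in M[<K>, t] for t ∈ {r, s}.
For <K> → ε: FIRST(ε) = {ε}, so it goes in M[<K>, t] for t ∈ {}; since ε ∈ FIRST, also for every t ∈ FOLLOW(<K>) = {$}.
None of these place a production in M[<K>, v].

none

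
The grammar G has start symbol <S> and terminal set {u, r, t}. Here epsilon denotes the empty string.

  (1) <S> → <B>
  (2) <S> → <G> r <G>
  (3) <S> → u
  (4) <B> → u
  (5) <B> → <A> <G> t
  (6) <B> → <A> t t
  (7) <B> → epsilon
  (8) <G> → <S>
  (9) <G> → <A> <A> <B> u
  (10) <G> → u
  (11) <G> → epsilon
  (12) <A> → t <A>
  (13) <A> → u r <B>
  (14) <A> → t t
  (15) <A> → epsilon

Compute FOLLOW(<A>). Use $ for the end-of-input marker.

{r, t, u}

FIRST(<A>): from <A>→t <A> we get {t}; from <A>→u r <B> we get {u}; from <A>→t t we get {t}; from <A>→epsilon we get {epsilon}. So FIRST(<A>) = {epsilon, t, u}.
FIRST(<S>): from <S>→<B> we get {epsilon, r, t, u}; from <S>→<G> r <G> we get {r, t, u}; from <S>→u we get {u}. So FIRST(<S>) = {epsilon, r, t, u}.
FIRST(<B>): from <B>→u we get {u}; from <B>→<A> <G> t we get {r, t, u}; from <B>→<A> t t we get {t, u}; from <B>→epsilon we get {epsilon}. So FIRST(<B>) = {epsilon, r, t, u}.
FIRST(<G>): from <G>→<S> we get {epsilon, r, t, u}; from <G>→<A> <A> <B> u we get {r, t, u}; from <G>→u we get {u}; from <G>→epsilon we get {epsilon}. So FIRST(<G>) = {epsilon, r, t, u}.
FOLLOW(<S>) includes $ since <S> is the start symbol.
FOLLOW(<A>): in <B>→<A> <G> t, <A> is followed by <G> t with FIRST {r, t, u}; in <B>→<A> t t, <A> is followed by t t with FIRST {t}; in <G>→<A> <A> <B> u (occurrence 1), <A> is followed by <A> <B> u with FIRST {r, t, u}; in <G>→<A> <A> <B> u (occurrence 2), <A> is followed by <B> u with FIRST {r, t, u}; in <A>→t <A>, the suffix after <A> is empty (adds nothing new). Thus FOLLOW(<A>) = {r, t, u}.
FOLLOW(<S>): in <G>→<S>, the suffix after <S> is empty, so FOLLOW(<S>) ⊇ FOLLOW(<G>) = {$, r, t}. Thus FOLLOW(<S>) = {$, r, t}.
FOLLOW(<B>): in <S>→<B>, the suffix after <B> is empty, so FOLLOW(<B>) ⊇ FOLLOW(<S>) = {$, r, t}; in <G>→<A> <A> <B> u, <B> is followed by u with FIRST {u}; in <A>→u r <B>, the suffix after <B> is empty, so FOLLOW(<B>) ⊇ FOLLOW(<A>) = {r, t, u}. Thus FOLLOW(<B>) = {$, r, t, u}.
FOLLOW(<G>): in <S>→<G> r <G> (occurrence 1), <G> is followed by r <G> with FIRST {r}; in <S>→<G> r <G> (occurrence 2), the suffix after <G> is empty, so FOLLOW(<G>) ⊇ FOLLOW(<S>) = {$, r, t}; in <B>→<A> <G> t, <G> is followed by t with FIRST {t}. Thus FOLLOW(<G>) = {$, r, t}.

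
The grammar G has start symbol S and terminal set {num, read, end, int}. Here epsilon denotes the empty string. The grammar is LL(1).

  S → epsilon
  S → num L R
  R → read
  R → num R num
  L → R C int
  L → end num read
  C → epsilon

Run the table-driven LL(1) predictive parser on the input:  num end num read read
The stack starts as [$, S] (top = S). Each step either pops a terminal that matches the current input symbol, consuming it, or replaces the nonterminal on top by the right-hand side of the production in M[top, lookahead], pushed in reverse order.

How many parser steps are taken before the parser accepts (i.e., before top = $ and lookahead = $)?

8

step 1: stack=$ S  input=num end num read read $  — expand S → num L R
step 2: stack=$ R L num  input=num end num read read $  — match num
step 3: stack=$ R L  input=end num read read $  — expand L → end num read
step 4: stack=$ R read num end  input=end num read read $  — match end
step 5: stack=$ R read num  input=num read read $  — match num
step 6: stack=$ R read  input=read read $  — match read
step 7: stack=$ R  input=read $  — expand R → read
step 8: stack=$ read  input=read $  — match read
Accept reached after 8 steps.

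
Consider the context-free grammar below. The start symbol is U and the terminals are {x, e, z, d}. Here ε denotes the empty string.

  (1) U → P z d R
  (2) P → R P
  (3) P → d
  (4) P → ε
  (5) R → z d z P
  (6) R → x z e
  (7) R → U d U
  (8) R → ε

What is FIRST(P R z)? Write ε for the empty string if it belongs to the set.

{d, x, z}

FIRST(U) = {d, x, z}  (via P z d R)
FIRST(R) = {ε, d, x, z}  (via U d U)
FIRST(P) = {ε, d, x, z}  (via R P)
FIRST(P R z): take FIRST of each symbol in turn, carrying on past any symbol whose FIRST contains ε; result {d, x, z}.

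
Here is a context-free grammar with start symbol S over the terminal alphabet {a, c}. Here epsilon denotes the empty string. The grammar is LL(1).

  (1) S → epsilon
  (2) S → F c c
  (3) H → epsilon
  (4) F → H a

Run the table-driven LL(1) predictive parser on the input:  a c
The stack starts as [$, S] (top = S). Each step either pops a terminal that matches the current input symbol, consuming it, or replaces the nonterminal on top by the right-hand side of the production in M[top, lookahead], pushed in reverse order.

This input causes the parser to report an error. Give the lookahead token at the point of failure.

$

step 1: stack=$ S  input=a c $  — expand S → F c c
step 2: stack=$ c c F  input=a c $  — expand F → H a
step 3: stack=$ c c a H  input=a c $  — expand H → epsilon
step 4: stack=$ c c a  input=a c $  — match a
step 5: stack=$ c c  input=c $  — match c
step 6: stack=$ c  input=$  — error: top is terminal c but lookahead is $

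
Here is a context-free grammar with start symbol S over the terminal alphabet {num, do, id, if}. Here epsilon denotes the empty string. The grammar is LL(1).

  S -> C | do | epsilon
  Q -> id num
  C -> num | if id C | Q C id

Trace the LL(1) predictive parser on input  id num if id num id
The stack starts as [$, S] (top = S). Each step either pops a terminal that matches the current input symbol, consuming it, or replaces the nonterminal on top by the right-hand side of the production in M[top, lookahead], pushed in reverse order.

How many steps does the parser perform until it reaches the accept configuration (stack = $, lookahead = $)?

11

      Stack          Input                  Action
   1  $ S            id num if id num id $  expand S -> C
   2  $ C            id num if id num id $  expand C -> Q C id
   3  $ id C Q       id num if id num id $  expand Q -> id num
   4  $ id C num id  id num if id num id $  match id
   5  $ id C num     num if id num id $     match num
   6  $ id C         if id num id $         expand C -> if id C
   7  $ id C id if   if id num id $         match if
   8  $ id C id      id num id $            match id
   9  $ id C         num id $               expand C -> num
  10  $ id num       num id $               match num
  11  $ id           id $                   match id
Accept reached after 11 steps.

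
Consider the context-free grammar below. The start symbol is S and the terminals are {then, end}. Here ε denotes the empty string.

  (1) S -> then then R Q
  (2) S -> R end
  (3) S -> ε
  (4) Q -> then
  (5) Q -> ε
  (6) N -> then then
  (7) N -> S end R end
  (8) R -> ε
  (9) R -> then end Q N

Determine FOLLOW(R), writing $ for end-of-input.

FIRST(Q) = {ε, then}
FIRST(R) = {ε, then}
FIRST(S) = {ε, end, then}  (via R end)
FIRST(N) = {end, then}  (via S end R end)
FOLLOW(S) includes $ since S is the start symbol.
FOLLOW(S): in N->S end R end, S is followed by end R end with FIRST {end}. Thus FOLLOW(S) = {$, end}.
FOLLOW(Q): in S->then then R Q, the suffix after Q is empty, so FOLLOW(Q) ⊇ FOLLOW(S) = {$, end}; in R->then end Q N, Q is followed by N with FIRST {end, then}. Thus FOLLOW(Q) = {$, end, then}.
FOLLOW(R): in S->then then R Q, R is followed by Q with FIRST {ε, then}; in S->then then R Q, the suffix after R is nullable, so FOLLOW(R) ⊇ FOLLOW(S) = {$, end}; in S->R end, R is followed by end with FIRST {end}; in N->S end R end, R is followed by end with FIRST {end}. Thus FOLLOW(R) = {$, end, then}.
FOLLOW(N): in R->then end Q N, the suffix after N is empty, so FOLLOW(N) ⊇ FOLLOW(R) = {$, end, then}. Thus FOLLOW(N) = {$, end, then}.

{$, end, then}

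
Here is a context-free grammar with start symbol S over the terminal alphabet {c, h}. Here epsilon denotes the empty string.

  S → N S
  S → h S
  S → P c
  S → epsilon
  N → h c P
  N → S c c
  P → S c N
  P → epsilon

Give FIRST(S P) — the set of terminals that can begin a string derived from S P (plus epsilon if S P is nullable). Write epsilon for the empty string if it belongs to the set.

{epsilon, c, h}

FIRST(S) = {epsilon, c, h}  (via N S, P c)
FIRST(N) = {c, h}  (via S c c)
FIRST(P) = {epsilon, c, h}  (via S c N)
FIRST(S P): take FIRST of each symbol in turn, carrying on past any symbol whose FIRST contains epsilon; result {epsilon, c, h}.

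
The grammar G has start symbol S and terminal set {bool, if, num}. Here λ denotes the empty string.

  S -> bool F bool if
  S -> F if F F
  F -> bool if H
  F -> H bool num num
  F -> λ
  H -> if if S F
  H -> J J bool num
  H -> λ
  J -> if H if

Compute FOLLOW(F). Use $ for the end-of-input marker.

{$, bool, if}

FIRST(J): from J->if H if we get {if}. So FIRST(J) = {if}.
FIRST(H): from H->if if S F we get {if}; from H->J J bool num we get {if}; from H->λ we get {λ}. So FIRST(H) = {λ, if}.
FIRST(F): from F->bool if H we get {bool}; from F->H bool num num we get {bool, if}; from F->λ we get {λ}. So FIRST(F) = {λ, bool, if}.
FIRST(S): from S->bool F bool if we get {bool}; from S->F if F F we get {bool, if}. So FIRST(S) = {bool, if}.
FOLLOW(S) includes $ since S is the start symbol.
FOLLOW(J): in H->J J bool num (occurrence 1), J is followed by J bool num with FIRST {if}; in H->J J bool num (occurrence 2), J is followed by bool num with FIRST {bool}. Thus FOLLOW(J) = {bool, if}.
FOLLOW(S): in H->if if S F, S is followed by F with FIRST {λ, bool, if}; in H->if if S F, the suffix after S is nullable, so FOLLOW(S) ⊇ FOLLOW(H) = {$, bool, if}. Thus FOLLOW(S) = {$, bool, if}.
FOLLOW(F): in S->bool F bool if, F is followed by bool if with FIRST {bool}; in S->F if F F (occurrence 1), F is followed by if F F with FIRST {if}; in S->F if F F (occurrence 2), F is followed by F with FIRST {λ, bool, if}; in S->F if F F (occurrence 2), the suffix after F is nullable, so FOLLOW(F) ⊇ FOLLOW(S) = {$, bool, if}; in S->F if F F (occurrence 3), the suffix after F is empty, so FOLLOW(F) ⊇ FOLLOW(S) = {$, bool, if}; in H->if if S F, the suffix after F is empty, so FOLLOW(F) ⊇ FOLLOW(H) = {$, bool, if}. Thus FOLLOW(F) = {$, bool, if}.
FOLLOW(H): in F->bool if H, the suffix after H is empty, so FOLLOW(H) ⊇ FOLLOW(F) = {$, bool, if}; in F->H bool num num, H is followed by bool num num with FIRST {bool}; in J->if H if, H is followed by if with FIRST {if}. Thus FOLLOW(H) = {$, bool, if}.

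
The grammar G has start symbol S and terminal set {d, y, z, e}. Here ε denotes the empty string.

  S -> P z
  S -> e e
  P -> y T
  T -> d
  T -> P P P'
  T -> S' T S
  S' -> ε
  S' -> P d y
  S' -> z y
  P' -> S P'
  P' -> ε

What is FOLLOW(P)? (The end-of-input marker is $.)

{d, e, y, z}

FIRST(P): from P->y T we get {y}. So FIRST(P) = {y}.
FIRST(S): from S->P z we get {y}; from S->e e we get {e}. So FIRST(S) = {e, y}.
FIRST(S'): from S'->ε we get {ε}; from S'->P d y we get {y}; from S'->z y we get {z}. So FIRST(S') = {ε, y, z}.
FIRST(T): from T->d we get {d}; from T->P P P' we get {y}; from T->S' T S we get {d, y, z}. So FIRST(T) = {d, y, z}.
FIRST(P'): from P'->S P' we get {e, y}; from P'->ε we get {ε}. So FIRST(P') = {ε, e, y}.
FOLLOW(S) includes $ since S is the start symbol.
FOLLOW(S'): in T->S' T S, S' is followed by T S with FIRST {d, y, z}. Thus FOLLOW(S') = {d, y, z}.
FOLLOW(S): in T->S' T S, the suffix after S is empty, so FOLLOW(S) ⊇ FOLLOW(T) = {d, e, y, z}; in P'->S P', S is followed by P' with FIRST {ε, e, y}; in P'->S P', the suffix after S is nullable, so FOLLOW(S) ⊇ FOLLOW(P') = {d, e, y, z}. Thus FOLLOW(S) = {$, d, e, y, z}.
FOLLOW(P): in S->P z, P is followed by z with FIRST {z}; in T->P P P' (occurrence 1), P is followed by P P' with FIRST {y}; in T->P P P' (occurrence 2), P is followed by P' with FIRST {ε, e, y}; in T->P P P' (occurrence 2), the suffix after P is nullable, so FOLLOW(P) ⊇ FOLLOW(T) = {d, e, y, z}; in S'->P d y, P is followed by d y with FIRST {d}. Thus FOLLOW(P) = {d, e, y, z}.
FOLLOW(T): in P->y T, the suffix after T is empty, so FOLLOW(T) ⊇ FOLLOW(P) = {d, e, y, z}; in T->S' T S, T is followed by S with FIRST {e, y}. Thus FOLLOW(T) = {d, e, y, z}.
FOLLOW(P'): in T->P P P', the suffix after P' is empty, so FOLLOW(P') ⊇ FOLLOW(T) = {d, e, y, z}; in P'->S P', the suffix after P' is empty (adds nothing new). Thus FOLLOW(P') = {d, e, y, z}.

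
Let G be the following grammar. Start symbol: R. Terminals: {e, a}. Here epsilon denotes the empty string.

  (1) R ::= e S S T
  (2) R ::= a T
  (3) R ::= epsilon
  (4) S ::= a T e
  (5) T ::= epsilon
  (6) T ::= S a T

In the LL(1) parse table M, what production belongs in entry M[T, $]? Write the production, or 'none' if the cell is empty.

T ::= epsilon

FIRST(R) = {epsilon, a, e}
FIRST(S) = {a}
FIRST(T) = {epsilon, a}  (via S a T)
FOLLOW(R) includes $ since R is the start symbol.
FOLLOW(R): R appears on no right-hand side. Thus FOLLOW(R) = {$}.
FOLLOW(T): in R::=e S S T, the suffix after T is empty, so FOLLOW(T) ⊇ FOLLOW(R) = {$}; in R::=a T, the suffix after T is empty, so FOLLOW(T) ⊇ FOLLOW(R) = {$}; in S::=a T e, T is followed by e with FIRST {e}; in T::=S a T, the suffix after T is empty (adds nothing new). Thus FOLLOW(T) = {$, e}.
For T ::= epsilon: FIRST(epsilon) = {epsilon}, so it goes in M[T, t] for t ∈ {}; since epsilon ∈ FIRST, also for every t ∈ FOLLOW(T) = {$, e}.
For T ::= S a T: FIRST(S a T) = {a}, so it goes in M[T, t] for t ∈ {a}.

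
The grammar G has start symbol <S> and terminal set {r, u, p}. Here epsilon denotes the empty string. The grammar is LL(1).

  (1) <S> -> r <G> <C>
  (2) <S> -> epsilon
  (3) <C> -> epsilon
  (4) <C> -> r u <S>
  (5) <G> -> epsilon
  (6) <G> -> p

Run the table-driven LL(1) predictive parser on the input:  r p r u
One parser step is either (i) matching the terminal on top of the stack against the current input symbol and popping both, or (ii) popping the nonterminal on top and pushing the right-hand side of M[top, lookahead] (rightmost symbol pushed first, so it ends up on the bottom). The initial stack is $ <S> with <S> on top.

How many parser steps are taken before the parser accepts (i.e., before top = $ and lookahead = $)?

8

     Stack        Input      Action
  1  $ <S>        r p r u $  expand <S> -> r <G> <C>
  2  $ <C> <G> r  r p r u $  match r
  3  $ <C> <G>    p r u $    expand <G> -> p
  4  $ <C> p      p r u $    match p
  5  $ <C>        r u $      expand <C> -> r u <S>
  6  $ <S> u r    r u $      match r
  7  $ <S> u      u $        match u
  8  $ <S>        $          expand <S> -> epsilon
Accept reached after 8 steps.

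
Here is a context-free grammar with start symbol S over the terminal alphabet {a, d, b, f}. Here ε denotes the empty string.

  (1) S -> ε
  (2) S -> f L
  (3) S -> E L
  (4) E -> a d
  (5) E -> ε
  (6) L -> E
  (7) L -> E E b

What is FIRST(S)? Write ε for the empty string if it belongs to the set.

FIRST(E): from E->a d we get {a}; from E->ε we get {ε}. So FIRST(E) = {ε, a}.
FIRST(L): from L->E we get {ε, a}; from L->E E b we get {a, b}. So FIRST(L) = {ε, a, b}.
FIRST(S): from S->ε we get {ε}; from S->f L we get {f}; from S->E L we get {ε, a, b}. So FIRST(S) = {ε, a, b, f}.

{ε, a, b, f}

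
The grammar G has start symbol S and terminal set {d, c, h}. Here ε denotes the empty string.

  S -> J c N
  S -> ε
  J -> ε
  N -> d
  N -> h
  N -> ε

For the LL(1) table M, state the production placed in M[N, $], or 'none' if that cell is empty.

FIRST(J): from J->ε we get {ε}. So FIRST(J) = {ε}.
FIRST(N): from N->d we get {d}; from N->h we get {h}; from N->ε we get {ε}. So FIRST(N) = {ε, d, h}.
FIRST(S): from S->J c N we get {c}; from S->ε we get {ε}. So FIRST(S) = {ε, c}.
FOLLOW(S) includes $ since S is the start symbol.
FOLLOW(S): S appears on no right-hand side. Thus FOLLOW(S) = {$}.
FOLLOW(N): in S->J c N, the suffix after N is empty, so FOLLOW(N) ⊇ FOLLOW(S) = {$}. Thus FOLLOW(N) = {$}.
For N -> d: FIRST(d) = {d}, so it goes in M[N, t] for t ∈ {d}.
For N -> h: FIRST(h) = {h}, so it goes in M[N, t] for t ∈ {h}.
For N -> ε: FIRST(ε) = {ε}, so it goes in M[N, t] for t ∈ {}; since ε ∈ FIRST, also for every t ∈ FOLLOW(N) = {$}.

N -> ε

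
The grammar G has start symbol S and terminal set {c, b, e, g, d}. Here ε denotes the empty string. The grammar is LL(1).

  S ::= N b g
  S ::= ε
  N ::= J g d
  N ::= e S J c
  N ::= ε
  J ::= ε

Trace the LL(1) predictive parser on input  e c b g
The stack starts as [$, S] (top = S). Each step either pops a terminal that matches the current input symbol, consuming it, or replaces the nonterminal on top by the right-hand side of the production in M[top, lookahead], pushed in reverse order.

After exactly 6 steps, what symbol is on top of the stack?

b

step 1: stack=$ S  input=e c b g $  — expand S ::= N b g
step 2: stack=$ g b N  input=e c b g $  — expand N ::= e S J c
step 3: stack=$ g b c J S e  input=e c b g $  — match e
step 4: stack=$ g b c J S  input=c b g $  — expand S ::= ε
step 5: stack=$ g b c J  input=c b g $  — expand J ::= ε
step 6: stack=$ g b c  input=c b g $  — match c
Stack after step 6: $ g b (top = b).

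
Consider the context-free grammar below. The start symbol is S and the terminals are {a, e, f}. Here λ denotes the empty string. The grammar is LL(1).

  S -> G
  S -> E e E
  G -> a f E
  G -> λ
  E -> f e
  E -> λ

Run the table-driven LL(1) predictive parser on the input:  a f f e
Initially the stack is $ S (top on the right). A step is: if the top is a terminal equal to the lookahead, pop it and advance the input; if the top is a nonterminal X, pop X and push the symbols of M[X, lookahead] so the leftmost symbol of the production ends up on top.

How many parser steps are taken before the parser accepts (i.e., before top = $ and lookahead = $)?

7

step 1: stack=$ S  input=a f f e $  — expand S -> G
step 2: stack=$ G  input=a f f e $  — expand G -> a f E
step 3: stack=$ E f a  input=a f f e $  — match a
step 4: stack=$ E f  input=f f e $  — match f
step 5: stack=$ E  input=f e $  — expand E -> f e
step 6: stack=$ e f  input=f e $  — match f
step 7: stack=$ e  input=e $  — match e
Accept reached after 7 steps.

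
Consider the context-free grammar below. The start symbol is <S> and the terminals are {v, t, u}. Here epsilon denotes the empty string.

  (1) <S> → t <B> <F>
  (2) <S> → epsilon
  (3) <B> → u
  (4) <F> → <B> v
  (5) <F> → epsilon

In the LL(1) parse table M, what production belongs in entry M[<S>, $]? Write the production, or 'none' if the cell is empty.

<S> → epsilon

FIRST(<S>): from <S>→t <B> <F> we get {t}; from <S>→epsilon we get {epsilon}. So FIRST(<S>) = {epsilon, t}.
FIRST(<B>): from <B>→u we get {u}. So FIRST(<B>) = {u}.
FIRST(<F>): from <F>→<B> v we get {u}; from <F>→epsilon we get {epsilon}. So FIRST(<F>) = {epsilon, u}.
FOLLOW(<S>) includes $ since <S> is the start symbol.
FOLLOW(<S>): <S> appears on no right-hand side. Thus FOLLOW(<S>) = {$}.
For <S> → t <B> <F>: FIRST(t <B> <F>) = {t}, so it goes in M[<S>, t] for t ∈ {t}.
For <S> → epsilon: FIRST(epsilon) = {epsilon}, so it goes in M[<S>, t] for t ∈ {}; since epsilon ∈ FIRST, also for every t ∈ FOLLOW(<S>) = {$}.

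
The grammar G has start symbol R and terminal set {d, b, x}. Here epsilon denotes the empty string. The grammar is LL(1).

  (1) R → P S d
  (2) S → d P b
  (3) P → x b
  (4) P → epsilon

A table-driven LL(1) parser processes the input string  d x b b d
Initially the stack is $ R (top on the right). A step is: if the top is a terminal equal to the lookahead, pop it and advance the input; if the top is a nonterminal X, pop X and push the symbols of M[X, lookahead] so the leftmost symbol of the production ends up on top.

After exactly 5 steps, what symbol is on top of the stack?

x

step 1: stack=$ R  input=d x b b d $  — expand R → P S d
step 2: stack=$ d S P  input=d x b b d $  — expand P → epsilon
step 3: stack=$ d S  input=d x b b d $  — expand S → d P b
step 4: stack=$ d b P d  input=d x b b d $  — match d
step 5: stack=$ d b P  input=x b b d $  — expand P → x b
Stack after step 5: $ d b b x (top = x).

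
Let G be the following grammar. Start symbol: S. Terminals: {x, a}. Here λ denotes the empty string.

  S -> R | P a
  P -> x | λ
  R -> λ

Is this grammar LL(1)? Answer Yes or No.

Yes

FIRST(S) = {λ, a, x}
FIRST(P) = {λ, x}
FIRST(R) = {λ}
FOLLOW(S) = {$}
FOLLOW(P) = {a}
FOLLOW(R) = {$}
Each cell of M receives at most one production.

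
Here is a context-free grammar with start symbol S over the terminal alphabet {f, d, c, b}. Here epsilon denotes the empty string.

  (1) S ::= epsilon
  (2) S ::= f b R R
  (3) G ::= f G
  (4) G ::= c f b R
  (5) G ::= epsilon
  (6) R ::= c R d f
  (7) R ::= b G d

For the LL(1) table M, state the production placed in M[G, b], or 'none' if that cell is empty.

none

FIRST(S) = {epsilon, f}
FIRST(G) = {epsilon, c, f}
FIRST(R) = {b, c}
FOLLOW(S) includes $ since S is the start symbol.
FOLLOW(G): in G::=f G, the suffix after G is empty (adds nothing new); in R::=b G d, G is followed by d with FIRST {d}. Thus FOLLOW(G) = {d}.
For G ::= f G: FIRST(f G) = {f}, so it goes in M[G, t] for t ∈ {f}.
For G ::= c f b R: FIRST(c f b R) = {c}, so it goes in M[G, t] for t ∈ {c}.
For G ::= epsilon: FIRST(epsilon) = {epsilon}, so it goes in M[G, t] for t ∈ {}; since epsilon ∈ FIRST, also for every t ∈ FOLLOW(G) = {d}.
None of these place a production in M[G, b].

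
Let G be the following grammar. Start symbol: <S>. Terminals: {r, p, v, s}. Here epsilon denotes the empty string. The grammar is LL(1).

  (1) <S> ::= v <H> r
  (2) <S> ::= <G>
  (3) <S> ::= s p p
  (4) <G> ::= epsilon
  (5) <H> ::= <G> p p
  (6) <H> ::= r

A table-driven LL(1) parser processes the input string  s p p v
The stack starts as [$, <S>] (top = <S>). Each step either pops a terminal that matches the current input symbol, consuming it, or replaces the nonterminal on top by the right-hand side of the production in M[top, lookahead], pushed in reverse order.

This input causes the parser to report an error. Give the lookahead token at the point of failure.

step 1: stack=$ <S>  input=s p p v $  — expand <S> ::= s p p
step 2: stack=$ p p s  input=s p p v $  — match s
step 3: stack=$ p p  input=p p v $  — match p
step 4: stack=$ p  input=p v $  — match p
step 5: stack=$  input=v $  — error: stack empty but input remains

v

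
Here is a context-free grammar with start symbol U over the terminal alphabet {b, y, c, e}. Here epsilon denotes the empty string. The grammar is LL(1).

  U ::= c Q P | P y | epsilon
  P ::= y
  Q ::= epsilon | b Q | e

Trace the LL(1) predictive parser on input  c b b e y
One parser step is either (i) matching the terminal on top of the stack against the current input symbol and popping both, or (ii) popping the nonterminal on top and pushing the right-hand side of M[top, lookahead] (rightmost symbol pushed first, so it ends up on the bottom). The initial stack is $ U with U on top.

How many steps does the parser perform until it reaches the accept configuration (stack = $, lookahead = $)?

10

step 1: stack=$ U  input=c b b e y $  — expand U ::= c Q P
step 2: stack=$ P Q c  input=c b b e y $  — match c
step 3: stack=$ P Q  input=b b e y $  — expand Q ::= b Q
step 4: stack=$ P Q b  input=b b e y $  — match b
step 5: stack=$ P Q  input=b e y $  — expand Q ::= b Q
step 6: stack=$ P Q b  input=b e y $  — match b
step 7: stack=$ P Q  input=e y $  — expand Q ::= e
step 8: stack=$ P e  input=e y $  — match e
step 9: stack=$ P  input=y $  — expand P ::= y
step 10: stack=$ y  input=y $  — match y
Accept reached after 10 steps.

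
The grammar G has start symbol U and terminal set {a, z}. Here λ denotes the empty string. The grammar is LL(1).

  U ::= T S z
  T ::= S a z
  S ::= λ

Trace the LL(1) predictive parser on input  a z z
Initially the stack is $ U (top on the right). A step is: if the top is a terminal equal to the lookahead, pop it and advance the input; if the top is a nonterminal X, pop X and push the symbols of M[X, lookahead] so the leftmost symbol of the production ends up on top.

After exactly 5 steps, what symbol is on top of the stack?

step 1: stack=$ U  input=a z z $  — expand U ::= T S z
step 2: stack=$ z S T  input=a z z $  — expand T ::= S a z
step 3: stack=$ z S z a S  input=a z z $  — expand S ::= λ
step 4: stack=$ z S z a  input=a z z $  — match a
step 5: stack=$ z S z  input=z z $  — match z
Stack after step 5: $ z S (top = S).

S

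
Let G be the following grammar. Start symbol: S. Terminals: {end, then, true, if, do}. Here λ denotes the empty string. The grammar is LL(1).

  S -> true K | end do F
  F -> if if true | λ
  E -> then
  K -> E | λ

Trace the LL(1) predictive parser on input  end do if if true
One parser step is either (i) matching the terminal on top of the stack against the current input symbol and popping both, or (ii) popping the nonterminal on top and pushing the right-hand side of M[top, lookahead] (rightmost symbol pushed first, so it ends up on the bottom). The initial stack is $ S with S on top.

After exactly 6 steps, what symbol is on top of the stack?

true

step 1: stack=$ S  input=end do if if true $  — expand S -> end do F
step 2: stack=$ F do end  input=end do if if true $  — match end
step 3: stack=$ F do  input=do if if true $  — match do
step 4: stack=$ F  input=if if true $  — expand F -> if if true
step 5: stack=$ true if if  input=if if true $  — match if
step 6: stack=$ true if  input=if true $  — match if
Stack after step 6: $ true (top = true).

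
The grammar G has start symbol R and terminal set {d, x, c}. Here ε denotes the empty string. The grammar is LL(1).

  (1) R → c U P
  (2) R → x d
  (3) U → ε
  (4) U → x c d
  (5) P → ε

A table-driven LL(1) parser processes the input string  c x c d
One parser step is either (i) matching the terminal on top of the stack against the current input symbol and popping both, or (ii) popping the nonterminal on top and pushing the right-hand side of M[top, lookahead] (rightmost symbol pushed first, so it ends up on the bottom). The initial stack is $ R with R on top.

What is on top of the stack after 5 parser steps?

d

step 1: stack=$ R  input=c x c d $  — expand R → c U P
step 2: stack=$ P U c  input=c x c d $  — match c
step 3: stack=$ P U  input=x c d $  — expand U → x c d
step 4: stack=$ P d c x  input=x c d $  — match x
step 5: stack=$ P d c  input=c d $  — match c
Stack after step 5: $ P d (top = d).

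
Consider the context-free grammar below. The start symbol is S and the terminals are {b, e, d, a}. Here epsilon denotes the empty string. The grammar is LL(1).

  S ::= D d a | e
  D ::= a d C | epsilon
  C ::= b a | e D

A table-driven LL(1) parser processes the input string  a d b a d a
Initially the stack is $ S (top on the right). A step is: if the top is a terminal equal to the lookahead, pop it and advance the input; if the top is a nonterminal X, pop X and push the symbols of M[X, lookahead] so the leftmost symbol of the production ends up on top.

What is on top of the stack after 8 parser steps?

a

     Stack        Input          Action
  1  $ S          a d b a d a $  expand S ::= D d a
  2  $ a d D      a d b a d a $  expand D ::= a d C
  3  $ a d C d a  a d b a d a $  match a
  4  $ a d C d    d b a d a $    match d
  5  $ a d C      b a d a $      expand C ::= b a
  6  $ a d a b    b a d a $      match b
  7  $ a d a      a d a $        match a
  8  $ a d        d a $          match d
Stack after step 8: $ a (top = a).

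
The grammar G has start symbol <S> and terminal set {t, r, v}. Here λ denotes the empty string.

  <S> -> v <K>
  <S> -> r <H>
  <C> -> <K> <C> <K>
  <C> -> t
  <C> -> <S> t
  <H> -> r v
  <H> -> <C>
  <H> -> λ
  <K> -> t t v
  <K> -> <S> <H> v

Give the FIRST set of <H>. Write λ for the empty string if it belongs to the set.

{λ, r, t, v}

FIRST(<S>): from <S>->v <K> we get {v}; from <S>->r <H> we get {r}. So FIRST(<S>) = {r, v}.
FIRST(<K>): from <K>->t t v we get {t}; from <K>-><S> <H> v we get {r, v}. So FIRST(<K>) = {r, t, v}.
FIRST(<C>): from <C>-><K> <C> <K> we get {r, t, v}; from <C>->t we get {t}; from <C>-><S> t we get {r, v}. So FIRST(<C>) = {r, t, v}.
FIRST(<H>): from <H>->r v we get {r}; from <H>-><C> we get {r, t, v}; from <H>->λ we get {λ}. So FIRST(<H>) = {λ, r, t, v}.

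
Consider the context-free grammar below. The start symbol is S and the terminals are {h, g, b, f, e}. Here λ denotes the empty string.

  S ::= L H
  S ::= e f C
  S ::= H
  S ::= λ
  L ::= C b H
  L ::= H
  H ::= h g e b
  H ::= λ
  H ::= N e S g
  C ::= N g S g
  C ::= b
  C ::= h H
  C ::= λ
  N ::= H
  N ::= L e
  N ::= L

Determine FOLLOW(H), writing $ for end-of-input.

{$, b, e, g, h}

FIRST(S): from S::=L H we get {λ, b, e, g, h}; from S::=e f C we get {e}; from S::=H we get {λ, b, e, g, h}; from S::=λ we get {λ}. So FIRST(S) = {λ, b, e, g, h}.
FIRST(L): from L::=C b H we get {b, e, g, h}; from L::=H we get {λ, b, e, g, h}. So FIRST(L) = {λ, b, e, g, h}.
FIRST(H): from H::=h g e b we get {h}; from H::=λ we get {λ}; from H::=N e S g we get {b, e, g, h}. So FIRST(H) = {λ, b, e, g, h}.
FIRST(N): from N::=H we get {λ, b, e, g, h}; from N::=L e we get {b, e, g, h}; from N::=L we get {λ, b, e, g, h}. So FIRST(N) = {λ, b, e, g, h}.
FIRST(C): from C::=N g S g we get {b, e, g, h}; from C::=b we get {b}; from C::=h H we get {h}; from C::=λ we get {λ}. So FIRST(C) = {λ, b, e, g, h}.
FOLLOW(S) includes $ since S is the start symbol.
FOLLOW(S): in H::=N e S g, S is followed by g with FIRST {g}; in C::=N g S g, S is followed by g with FIRST {g}. Thus FOLLOW(S) = {$, g}.
FOLLOW(C): in S::=e f C, the suffix after C is empty, so FOLLOW(C) ⊇ FOLLOW(S) = {$, g}; in L::=C b H, C is followed by b H with FIRST {b}. Thus FOLLOW(C) = {$, b, g}.
FOLLOW(N): in H::=N e S g, N is followed by e S g with FIRST {e}; in C::=N g S g, N is followed by g S g with FIRST {g}. Thus FOLLOW(N) = {e, g}.
FOLLOW(L): in S::=L H, L is followed by H with FIRST {λ, b, e, g, h}; in S::=L H, the suffix after L is nullable, so FOLLOW(L) ⊇ FOLLOW(S) = {$, g}; in N::=L e, L is followed by e with FIRST {e}; in N::=L, the suffix after L is empty, so FOLLOW(L) ⊇ FOLLOW(N) = {e, g}. Thus FOLLOW(L) = {$, b, e, g, h}.
FOLLOW(H): in S::=L H, the suffix after H is empty, so FOLLOW(H) ⊇ FOLLOW(S) = {$, g}; in S::=H, the suffix after H is empty, so FOLLOW(H) ⊇ FOLLOW(S) = {$, g}; in L::=C b H, the suffix after H is empty, so FOLLOW(H) ⊇ FOLLOW(L) = {$, b, e, g, h}; in L::=H, the suffix after H is empty, so FOLLOW(H) ⊇ FOLLOW(L) = {$, b, e, g, h}; in C::=h H, the suffix after H is empty, so FOLLOW(H) ⊇ FOLLOW(C) = {$, b, g}; in N::=H, the suffix after H is empty, so FOLLOW(H) ⊇ FOLLOW(N) = {e, g}. Thus FOLLOW(H) = {$, b, e, g, h}.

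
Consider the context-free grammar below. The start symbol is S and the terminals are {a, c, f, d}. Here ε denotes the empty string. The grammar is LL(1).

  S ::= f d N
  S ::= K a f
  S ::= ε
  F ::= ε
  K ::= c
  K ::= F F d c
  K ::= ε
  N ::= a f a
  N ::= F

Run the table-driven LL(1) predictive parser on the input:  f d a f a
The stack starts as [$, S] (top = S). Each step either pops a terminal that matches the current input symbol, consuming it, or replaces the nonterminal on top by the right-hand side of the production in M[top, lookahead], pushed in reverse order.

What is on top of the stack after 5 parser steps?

f

step 1: stack=$ S  input=f d a f a $  — expand S ::= f d N
step 2: stack=$ N d f  input=f d a f a $  — match f
step 3: stack=$ N d  input=d a f a $  — match d
step 4: stack=$ N  input=a f a $  — expand N ::= a f a
step 5: stack=$ a f a  input=a f a $  — match a
Stack after step 5: $ a f (top = f).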